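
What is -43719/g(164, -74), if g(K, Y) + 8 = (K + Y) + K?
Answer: -14573/82 ≈ -177.72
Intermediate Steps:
g(K, Y) = -8 + Y + 2*K (g(K, Y) = -8 + ((K + Y) + K) = -8 + (Y + 2*K) = -8 + Y + 2*K)
-43719/g(164, -74) = -43719/(-8 - 74 + 2*164) = -43719/(-8 - 74 + 328) = -43719/246 = -43719*1/246 = -14573/82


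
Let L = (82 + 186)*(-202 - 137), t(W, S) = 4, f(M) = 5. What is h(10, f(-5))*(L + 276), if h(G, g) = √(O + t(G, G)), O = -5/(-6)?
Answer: -15096*√174 ≈ -1.9913e+5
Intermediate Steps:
O = ⅚ (O = -5*(-⅙) = ⅚ ≈ 0.83333)
L = -90852 (L = 268*(-339) = -90852)
h(G, g) = √174/6 (h(G, g) = √(⅚ + 4) = √(29/6) = √174/6)
h(10, f(-5))*(L + 276) = (√174/6)*(-90852 + 276) = (√174/6)*(-90576) = -15096*√174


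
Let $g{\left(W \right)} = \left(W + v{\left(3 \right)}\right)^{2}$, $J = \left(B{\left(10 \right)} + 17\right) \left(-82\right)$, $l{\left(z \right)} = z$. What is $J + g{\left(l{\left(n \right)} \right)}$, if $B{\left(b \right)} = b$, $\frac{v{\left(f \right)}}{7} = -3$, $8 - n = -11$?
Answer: $-2210$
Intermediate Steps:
$n = 19$ ($n = 8 - -11 = 8 + 11 = 19$)
$v{\left(f \right)} = -21$ ($v{\left(f \right)} = 7 \left(-3\right) = -21$)
$J = -2214$ ($J = \left(10 + 17\right) \left(-82\right) = 27 \left(-82\right) = -2214$)
$g{\left(W \right)} = \left(-21 + W\right)^{2}$ ($g{\left(W \right)} = \left(W - 21\right)^{2} = \left(-21 + W\right)^{2}$)
$J + g{\left(l{\left(n \right)} \right)} = -2214 + \left(-21 + 19\right)^{2} = -2214 + \left(-2\right)^{2} = -2214 + 4 = -2210$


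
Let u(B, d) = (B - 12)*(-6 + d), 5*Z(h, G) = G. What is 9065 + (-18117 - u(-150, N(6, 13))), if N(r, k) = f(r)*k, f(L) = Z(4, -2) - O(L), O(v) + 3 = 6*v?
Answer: -401822/5 ≈ -80364.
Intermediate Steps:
Z(h, G) = G/5
O(v) = -3 + 6*v
f(L) = 13/5 - 6*L (f(L) = (⅕)*(-2) - (-3 + 6*L) = -⅖ + (3 - 6*L) = 13/5 - 6*L)
N(r, k) = k*(13/5 - 6*r) (N(r, k) = (13/5 - 6*r)*k = k*(13/5 - 6*r))
u(B, d) = (-12 + B)*(-6 + d)
9065 + (-18117 - u(-150, N(6, 13))) = 9065 + (-18117 - (72 - 12*13*(13 - 30*6)/5 - 6*(-150) - 30*13*(13 - 30*6))) = 9065 + (-18117 - (72 - 12*13*(13 - 180)/5 + 900 - 30*13*(13 - 180))) = 9065 + (-18117 - (72 - 12*13*(-167)/5 + 900 - 30*13*(-167))) = 9065 + (-18117 - (72 - 12*(-2171/5) + 900 - 150*(-2171/5))) = 9065 + (-18117 - (72 + 26052/5 + 900 + 65130)) = 9065 + (-18117 - 1*356562/5) = 9065 + (-18117 - 356562/5) = 9065 - 447147/5 = -401822/5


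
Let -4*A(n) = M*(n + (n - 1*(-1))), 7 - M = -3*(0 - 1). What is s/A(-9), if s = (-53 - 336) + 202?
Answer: -11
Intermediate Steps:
M = 4 (M = 7 - (-3)*(0 - 1) = 7 - (-3)*(-1) = 7 - 1*3 = 7 - 3 = 4)
s = -187 (s = -389 + 202 = -187)
A(n) = -1 - 2*n (A(n) = -(n + (n - 1*(-1))) = -(n + (n + 1)) = -(n + (1 + n)) = -(1 + 2*n) = -(4 + 8*n)/4 = -1 - 2*n)
s/A(-9) = -187/(-1 - 2*(-9)) = -187/(-1 + 18) = -187/17 = -187*1/17 = -11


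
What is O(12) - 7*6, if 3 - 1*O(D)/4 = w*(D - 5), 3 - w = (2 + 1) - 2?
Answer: -86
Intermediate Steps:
w = 2 (w = 3 - ((2 + 1) - 2) = 3 - (3 - 2) = 3 - 1*1 = 3 - 1 = 2)
O(D) = 52 - 8*D (O(D) = 12 - 8*(D - 5) = 12 - 8*(-5 + D) = 12 - 4*(-10 + 2*D) = 12 + (40 - 8*D) = 52 - 8*D)
O(12) - 7*6 = (52 - 8*12) - 7*6 = (52 - 96) - 42 = -44 - 42 = -86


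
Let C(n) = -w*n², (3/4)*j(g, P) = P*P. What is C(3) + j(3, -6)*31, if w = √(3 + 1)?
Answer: 1470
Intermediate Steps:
w = 2 (w = √4 = 2)
j(g, P) = 4*P²/3 (j(g, P) = 4*(P*P)/3 = 4*P²/3)
C(n) = -2*n²
C(3) + j(3, -6)*31 = -2*3² + ((4/3)*(-6)²)*31 = -2*9 + ((4/3)*36)*31 = -18 + 48*31 = -18 + 1488 = 1470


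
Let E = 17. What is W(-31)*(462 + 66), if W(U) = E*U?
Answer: -278256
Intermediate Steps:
W(U) = 17*U
W(-31)*(462 + 66) = (17*(-31))*(462 + 66) = -527*528 = -278256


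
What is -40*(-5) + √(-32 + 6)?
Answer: 200 + I*√26 ≈ 200.0 + 5.099*I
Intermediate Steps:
-40*(-5) + √(-32 + 6) = 200 + √(-26) = 200 + I*√26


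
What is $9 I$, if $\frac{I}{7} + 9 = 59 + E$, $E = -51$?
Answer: $-63$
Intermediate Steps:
$I = -7$ ($I = -63 + 7 \left(59 - 51\right) = -63 + 7 \cdot 8 = -63 + 56 = -7$)
$9 I = 9 \left(-7\right) = -63$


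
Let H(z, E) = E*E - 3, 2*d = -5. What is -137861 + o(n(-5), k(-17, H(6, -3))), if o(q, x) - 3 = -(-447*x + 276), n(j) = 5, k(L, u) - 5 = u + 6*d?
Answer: -139922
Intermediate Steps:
d = -5/2 (d = (1/2)*(-5) = -5/2 ≈ -2.5000)
H(z, E) = -3 + E**2 (H(z, E) = E**2 - 3 = -3 + E**2)
k(L, u) = -10 + u (k(L, u) = 5 + (u + 6*(-5/2)) = 5 + (u - 15) = 5 + (-15 + u) = -10 + u)
o(q, x) = -273 + 447*x (o(q, x) = 3 - (-447*x + 276) = 3 - (276 - 447*x) = 3 + (-276 + 447*x) = -273 + 447*x)
-137861 + o(n(-5), k(-17, H(6, -3))) = -137861 + (-273 + 447*(-10 + (-3 + (-3)**2))) = -137861 + (-273 + 447*(-10 + (-3 + 9))) = -137861 + (-273 + 447*(-10 + 6)) = -137861 + (-273 + 447*(-4)) = -137861 + (-273 - 1788) = -137861 - 2061 = -139922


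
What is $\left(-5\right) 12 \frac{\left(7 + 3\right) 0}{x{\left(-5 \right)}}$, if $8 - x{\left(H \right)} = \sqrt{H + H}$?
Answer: $0$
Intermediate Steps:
$x{\left(H \right)} = 8 - \sqrt{2} \sqrt{H}$ ($x{\left(H \right)} = 8 - \sqrt{H + H} = 8 - \sqrt{2 H} = 8 - \sqrt{2} \sqrt{H}$)
$\left(-5\right) 12 \frac{\left(7 + 3\right) 0}{x{\left(-5 \right)}} = \left(-5\right) 12 \frac{\left(7 + 3\right) 0}{8 - \sqrt{2} \sqrt{-5}} = - 60 \frac{10 \cdot 0}{8 - \sqrt{2} i \sqrt{5}} = - 60 \frac{0}{8 - i \sqrt{10}} = \left(-60\right) 0 = 0$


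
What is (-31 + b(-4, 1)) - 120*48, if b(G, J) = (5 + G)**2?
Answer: -5790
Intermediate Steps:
(-31 + b(-4, 1)) - 120*48 = (-31 + (5 - 4)**2) - 120*48 = (-31 + 1**2) - 5760 = (-31 + 1) - 5760 = -30 - 5760 = -5790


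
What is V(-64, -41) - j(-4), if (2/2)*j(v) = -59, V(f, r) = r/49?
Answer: 2850/49 ≈ 58.163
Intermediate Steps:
V(f, r) = r/49 (V(f, r) = r*(1/49) = r/49)
j(v) = -59
V(-64, -41) - j(-4) = (1/49)*(-41) - 1*(-59) = -41/49 + 59 = 2850/49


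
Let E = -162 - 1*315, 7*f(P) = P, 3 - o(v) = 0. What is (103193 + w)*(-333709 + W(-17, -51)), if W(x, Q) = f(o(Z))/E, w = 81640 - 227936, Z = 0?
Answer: 16009235140154/1113 ≈ 1.4384e+10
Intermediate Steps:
o(v) = 3 (o(v) = 3 - 1*0 = 3 + 0 = 3)
w = -146296
f(P) = P/7
E = -477 (E = -162 - 315 = -477)
W(x, Q) = -1/1113 (W(x, Q) = ((⅐)*3)/(-477) = (3/7)*(-1/477) = -1/1113)
(103193 + w)*(-333709 + W(-17, -51)) = (103193 - 146296)*(-333709 - 1/1113) = -43103*(-371418118/1113) = 16009235140154/1113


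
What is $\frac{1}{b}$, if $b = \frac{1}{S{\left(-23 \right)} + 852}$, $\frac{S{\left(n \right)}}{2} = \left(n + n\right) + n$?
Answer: $714$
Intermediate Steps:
$S{\left(n \right)} = 6 n$ ($S{\left(n \right)} = 2 \left(\left(n + n\right) + n\right) = 2 \left(2 n + n\right) = 2 \cdot 3 n = 6 n$)
$b = \frac{1}{714}$ ($b = \frac{1}{6 \left(-23\right) + 852} = \frac{1}{-138 + 852} = \frac{1}{714} \approx 0.0014006$)
$\frac{1}{b} = \frac{1}{\frac{1}{714}} = 714$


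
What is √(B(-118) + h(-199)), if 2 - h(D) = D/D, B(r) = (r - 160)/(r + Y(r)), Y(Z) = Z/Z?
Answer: √5135/39 ≈ 1.8374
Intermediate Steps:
Y(Z) = 1
B(r) = (-160 + r)/(1 + r) (B(r) = (r - 160)/(r + 1) = (-160 + r)/(1 + r))
h(D) = 1 (h(D) = 2 - D/D = 2 - 1*1 = 2 - 1 = 1)
√(B(-118) + h(-199)) = √((-160 - 118)/(1 - 118) + 1) = √(-278/(-117) + 1) = √(-1/117*(-278) + 1) = √(278/117 + 1) = √(395/117) = √5135/39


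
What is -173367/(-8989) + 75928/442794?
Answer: 38724192095/1990137633 ≈ 19.458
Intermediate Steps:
-173367/(-8989) + 75928/442794 = -173367*(-1/8989) + 75928*(1/442794) = 173367/8989 + 37964/221397 = 38724192095/1990137633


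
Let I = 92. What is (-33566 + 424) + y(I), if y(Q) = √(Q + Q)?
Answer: -33142 + 2*√46 ≈ -33128.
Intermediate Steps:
y(Q) = √2*√Q (y(Q) = √(2*Q) = √2*√Q)
(-33566 + 424) + y(I) = (-33566 + 424) + √2*√92 = -33142 + √2*(2*√23) = -33142 + 2*√46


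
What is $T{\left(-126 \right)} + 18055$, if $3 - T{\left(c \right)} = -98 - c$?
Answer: $18030$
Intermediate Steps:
$T{\left(c \right)} = 101 + c$ ($T{\left(c \right)} = 3 - \left(-98 - c\right) = 3 + \left(98 + c\right) = 101 + c$)
$T{\left(-126 \right)} + 18055 = \left(101 - 126\right) + 18055 = -25 + 18055 = 18030$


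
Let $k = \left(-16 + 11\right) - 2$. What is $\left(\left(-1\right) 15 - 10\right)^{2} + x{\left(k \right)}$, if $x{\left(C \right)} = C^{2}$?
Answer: $674$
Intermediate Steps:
$k = -7$ ($k = -5 - 2 = -7$)
$\left(\left(-1\right) 15 - 10\right)^{2} + x{\left(k \right)} = \left(\left(-1\right) 15 - 10\right)^{2} + \left(-7\right)^{2} = \left(-15 - 10\right)^{2} + 49 = \left(-25\right)^{2} + 49 = 625 + 49 = 674$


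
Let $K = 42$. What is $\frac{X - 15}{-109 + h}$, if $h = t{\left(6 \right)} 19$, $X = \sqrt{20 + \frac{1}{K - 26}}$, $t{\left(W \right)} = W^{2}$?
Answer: $- \frac{3}{115} + \frac{\sqrt{321}}{2300} \approx -0.018297$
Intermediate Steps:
$X = \frac{\sqrt{321}}{4}$ ($X = \sqrt{20 + \frac{1}{42 - 26}} = \sqrt{20 + \frac{1}{16}} = \sqrt{\frac{321}{16}} = \frac{\sqrt{321}}{4} \approx 4.4791$)
$h = 684$ ($h = 6^{2} \cdot 19 = 36 \cdot 19 = 684$)
$\frac{X - 15}{-109 + h} = \frac{\frac{\sqrt{321}}{4} - 15}{-109 + 684} = \frac{-15 + \frac{\sqrt{321}}{4}}{575} = - \frac{3}{115} + \frac{\sqrt{321}}{2300}$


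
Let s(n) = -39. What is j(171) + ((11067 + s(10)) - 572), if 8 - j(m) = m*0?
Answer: 10464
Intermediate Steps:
j(m) = 8 (j(m) = 8 - m*0 = 8 - 1*0 = 8 + 0 = 8)
j(171) + ((11067 + s(10)) - 572) = 8 + ((11067 - 39) - 572) = 8 + (11028 - 572) = 8 + 10456 = 10464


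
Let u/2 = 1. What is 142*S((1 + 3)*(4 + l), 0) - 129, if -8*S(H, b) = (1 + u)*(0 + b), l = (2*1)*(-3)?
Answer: -129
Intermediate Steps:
u = 2 (u = 2*1 = 2)
l = -6 (l = 2*(-3) = -6)
S(H, b) = -3*b/8 (S(H, b) = -(1 + 2)*(0 + b)/8 = -3*b/8)
142*S((1 + 3)*(4 + l), 0) - 129 = 142*(-3/8*0) - 129 = 142*0 - 129 = 0 - 129 = -129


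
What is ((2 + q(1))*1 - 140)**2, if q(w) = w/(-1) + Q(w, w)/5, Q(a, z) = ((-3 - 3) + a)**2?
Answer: 17956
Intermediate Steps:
Q(a, z) = (-6 + a)**2
q(w) = -w + (-6 + w)**2/5 (q(w) = w/(-1) + (-6 + w)**2/5 = w*(-1) + (-6 + w)**2*(1/5) = -w + (-6 + w)**2/5)
((2 + q(1))*1 - 140)**2 = ((2 + (-1*1 + (-6 + 1)**2/5))*1 - 140)**2 = ((2 + (-1 + (1/5)*(-5)**2))*1 - 140)**2 = ((2 + (-1 + (1/5)*25))*1 - 140)**2 = ((2 + (-1 + 5))*1 - 140)**2 = ((2 + 4)*1 - 140)**2 = (6*1 - 140)**2 = (6 - 140)**2 = (-134)**2 = 17956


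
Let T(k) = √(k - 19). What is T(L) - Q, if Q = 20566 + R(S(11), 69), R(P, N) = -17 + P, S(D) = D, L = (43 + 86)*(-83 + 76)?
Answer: -20560 + I*√922 ≈ -20560.0 + 30.364*I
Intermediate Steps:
L = -903 (L = 129*(-7) = -903)
T(k) = √(-19 + k)
Q = 20560 (Q = 20566 + (-17 + 11) = 20566 - 6 = 20560)
T(L) - Q = √(-19 - 903) - 1*20560 = √(-922) - 20560 = I*√922 - 20560 = -20560 + I*√922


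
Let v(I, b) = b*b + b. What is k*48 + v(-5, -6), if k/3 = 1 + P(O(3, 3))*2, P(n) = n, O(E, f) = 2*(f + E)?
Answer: 3630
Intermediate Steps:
O(E, f) = 2*E + 2*f (O(E, f) = 2*(E + f) = 2*E + 2*f)
v(I, b) = b + b² (v(I, b) = b² + b = b + b²)
k = 75 (k = 3*(1 + (2*3 + 2*3)*2) = 3*(1 + (6 + 6)*2) = 3*(1 + 12*2) = 3*(1 + 24) = 3*25 = 75)
k*48 + v(-5, -6) = 75*48 - 6*(1 - 6) = 3600 - 6*(-5) = 3600 + 30 = 3630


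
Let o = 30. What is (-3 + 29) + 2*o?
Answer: 86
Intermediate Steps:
(-3 + 29) + 2*o = (-3 + 29) + 2*30 = 26 + 60 = 86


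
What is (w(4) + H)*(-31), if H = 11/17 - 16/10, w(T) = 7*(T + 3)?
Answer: -126604/85 ≈ -1489.5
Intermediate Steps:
w(T) = 21 + 7*T (w(T) = 7*(3 + T) = 21 + 7*T)
H = -81/85 (H = 11*(1/17) - 16*⅒ = 11/17 - 8/5 = -81/85 ≈ -0.95294)
(w(4) + H)*(-31) = ((21 + 7*4) - 81/85)*(-31) = ((21 + 28) - 81/85)*(-31) = (49 - 81/85)*(-31) = (4084/85)*(-31) = -126604/85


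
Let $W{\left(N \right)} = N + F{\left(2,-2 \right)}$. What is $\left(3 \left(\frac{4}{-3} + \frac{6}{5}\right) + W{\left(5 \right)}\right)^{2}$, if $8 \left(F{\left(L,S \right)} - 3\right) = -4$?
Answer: $\frac{5041}{100} \approx 50.41$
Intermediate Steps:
$F{\left(L,S \right)} = \frac{5}{2}$ ($F{\left(L,S \right)} = 3 + \frac{1}{8} \left(-4\right) = 3 - \frac{1}{2} = \frac{5}{2}$)
$W{\left(N \right)} = \frac{5}{2} + N$ ($W{\left(N \right)} = N + \frac{5}{2} = \frac{5}{2} + N$)
$\left(3 \left(\frac{4}{-3} + \frac{6}{5}\right) + W{\left(5 \right)}\right)^{2} = \left(3 \left(\frac{4}{-3} + \frac{6}{5}\right) + \left(\frac{5}{2} + 5\right)\right)^{2} = \left(3 \left(4 \left(- \frac{1}{3}\right) + 6 \cdot \frac{1}{5}\right) + \frac{15}{2}\right)^{2} = \left(3 \left(- \frac{4}{3} + \frac{6}{5}\right) + \frac{15}{2}\right)^{2} = \left(3 \left(- \frac{2}{15}\right) + \frac{15}{2}\right)^{2} = \left(- \frac{2}{5} + \frac{15}{2}\right)^{2} = \left(\frac{71}{10}\right)^{2} = \frac{5041}{100}$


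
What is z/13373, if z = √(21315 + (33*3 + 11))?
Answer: 5*√857/13373 ≈ 0.010945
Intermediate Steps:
z = 5*√857 (z = √(21315 + (99 + 11)) = √(21315 + 110) = √21425 = 5*√857 ≈ 146.37)
z/13373 = (5*√857)/13373 = (5*√857)*(1/13373) = 5*√857/13373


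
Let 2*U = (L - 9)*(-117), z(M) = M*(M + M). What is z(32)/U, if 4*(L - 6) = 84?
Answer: -2048/1053 ≈ -1.9449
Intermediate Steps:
L = 27 (L = 6 + (¼)*84 = 6 + 21 = 27)
z(M) = 2*M² (z(M) = M*(2*M) = 2*M²)
U = -1053 (U = ((27 - 9)*(-117))/2 = (18*(-117))/2 = (½)*(-2106) = -1053)
z(32)/U = (2*32²)/(-1053) = (2*1024)*(-1/1053) = 2048*(-1/1053) = -2048/1053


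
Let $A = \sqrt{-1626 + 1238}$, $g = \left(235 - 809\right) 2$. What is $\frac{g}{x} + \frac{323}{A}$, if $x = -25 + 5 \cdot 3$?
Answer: $\frac{574}{5} - \frac{323 i \sqrt{97}}{194} \approx 114.8 - 16.398 i$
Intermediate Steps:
$g = -1148$ ($g = \left(235 - 809\right) 2 = \left(-574\right) 2 = -1148$)
$A = 2 i \sqrt{97}$ ($A = \sqrt{-388} = 2 i \sqrt{97} \approx 19.698 i$)
$x = -10$ ($x = -25 + 15 = -10$)
$\frac{g}{x} + \frac{323}{A} = - \frac{1148}{-10} + \frac{323}{2 i \sqrt{97}} = \left(-1148\right) \left(- \frac{1}{10}\right) + 323 \left(- \frac{i \sqrt{97}}{194}\right) = \frac{574}{5} - \frac{323 i \sqrt{97}}{194}$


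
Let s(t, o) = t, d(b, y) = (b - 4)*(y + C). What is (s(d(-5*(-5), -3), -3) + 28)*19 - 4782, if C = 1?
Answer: -5048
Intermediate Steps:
d(b, y) = (1 + y)*(-4 + b) (d(b, y) = (b - 4)*(y + 1) = (-4 + b)*(1 + y) = (1 + y)*(-4 + b))
(s(d(-5*(-5), -3), -3) + 28)*19 - 4782 = ((-4 - 5*(-5) - 4*(-3) - 5*(-5)*(-3)) + 28)*19 - 4782 = ((-4 + 25 + 12 + 25*(-3)) + 28)*19 - 4782 = ((-4 + 25 + 12 - 75) + 28)*19 - 4782 = (-42 + 28)*19 - 4782 = -14*19 - 4782 = -266 - 4782 = -5048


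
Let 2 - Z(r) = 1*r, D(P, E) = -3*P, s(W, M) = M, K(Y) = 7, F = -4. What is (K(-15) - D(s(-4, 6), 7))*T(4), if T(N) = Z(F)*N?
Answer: 600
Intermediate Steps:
Z(r) = 2 - r
T(N) = 6*N (T(N) = (2 - 1*(-4))*N = (2 + 4)*N = 6*N)
(K(-15) - D(s(-4, 6), 7))*T(4) = (7 - (-3)*6)*(6*4) = (7 - 1*(-18))*24 = (7 + 18)*24 = 25*24 = 600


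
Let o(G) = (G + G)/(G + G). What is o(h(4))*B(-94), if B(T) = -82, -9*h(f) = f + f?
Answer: -82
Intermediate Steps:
h(f) = -2*f/9 (h(f) = -(f + f)/9 = -2*f/9)
o(G) = 1 (o(G) = (2*G)/((2*G)) = (2*G)*(1/(2*G)) = 1)
o(h(4))*B(-94) = 1*(-82) = -82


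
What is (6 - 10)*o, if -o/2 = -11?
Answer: -88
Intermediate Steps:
o = 22 (o = -2*(-11) = 22)
(6 - 10)*o = (6 - 10)*22 = -4*22 = -88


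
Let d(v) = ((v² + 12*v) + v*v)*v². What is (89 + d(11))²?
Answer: 2055987649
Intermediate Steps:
d(v) = v²*(2*v² + 12*v) (d(v) = ((v² + 12*v) + v²)*v² = (2*v² + 12*v)*v² = v²*(2*v² + 12*v))
(89 + d(11))² = (89 + 2*11³*(6 + 11))² = (89 + 2*1331*17)² = (89 + 45254)² = 45343² = 2055987649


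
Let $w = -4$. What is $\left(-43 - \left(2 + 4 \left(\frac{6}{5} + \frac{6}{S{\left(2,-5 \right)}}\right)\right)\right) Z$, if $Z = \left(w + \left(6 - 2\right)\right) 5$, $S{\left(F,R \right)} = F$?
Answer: $0$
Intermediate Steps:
$Z = 0$ ($Z = \left(-4 + \left(6 - 2\right)\right) 5 = \left(-4 + 4\right) 5 = 0 \cdot 5 = 0$)
$\left(-43 - \left(2 + 4 \left(\frac{6}{5} + \frac{6}{S{\left(2,-5 \right)}}\right)\right)\right) Z = \left(-43 - \left(2 + 4 \left(\frac{6}{5} + \frac{6}{2}\right)\right)\right) 0 = \left(-43 - \left(2 + 4 \left(6 \cdot \frac{1}{5} + 6 \cdot \frac{1}{2}\right)\right)\right) 0 = \left(-43 - \left(2 + 4 \left(\frac{6}{5} + 3\right)\right)\right) 0 = \left(-43 - \frac{94}{5}\right) 0 = \left(- \frac{309}{5}\right) 0 = 0$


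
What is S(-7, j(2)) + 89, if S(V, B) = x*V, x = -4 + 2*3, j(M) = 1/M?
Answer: 75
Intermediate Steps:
x = 2 (x = -4 + 6 = 2)
S(V, B) = 2*V
S(-7, j(2)) + 89 = 2*(-7) + 89 = -14 + 89 = 75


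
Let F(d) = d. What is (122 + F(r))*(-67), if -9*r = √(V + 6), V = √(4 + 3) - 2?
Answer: -8174 + 67*√(4 + √7)/9 ≈ -8154.8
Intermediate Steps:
V = -2 + √7 (V = √7 - 2 = -2 + √7 ≈ 0.64575)
r = -√(4 + √7)/9 (r = -√((-2 + √7) + 6)/9 = -√(4 + √7)/9 ≈ -0.28644)
(122 + F(r))*(-67) = (122 - √(4 + √7)/9)*(-67) = -8174 + 67*√(4 + √7)/9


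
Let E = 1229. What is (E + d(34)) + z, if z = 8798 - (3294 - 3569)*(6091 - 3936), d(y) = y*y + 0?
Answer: 603808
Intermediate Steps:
d(y) = y² (d(y) = y² + 0 = y²)
z = 601423 (z = 8798 - (-275)*2155 = 8798 - 1*(-592625) = 8798 + 592625 = 601423)
(E + d(34)) + z = (1229 + 34²) + 601423 = (1229 + 1156) + 601423 = 2385 + 601423 = 603808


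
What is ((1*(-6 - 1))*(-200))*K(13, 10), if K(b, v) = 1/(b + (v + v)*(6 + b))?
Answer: 1400/393 ≈ 3.5623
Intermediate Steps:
K(b, v) = 1/(b + 2*v*(6 + b)) (K(b, v) = 1/(b + (2*v)*(6 + b)) = 1/(b + 2*v*(6 + b)))
((1*(-6 - 1))*(-200))*K(13, 10) = ((1*(-6 - 1))*(-200))/(13 + 12*10 + 2*13*10) = ((1*(-7))*(-200))/(13 + 120 + 260) = -7*(-200)/393 = 1400*(1/393) = 1400/393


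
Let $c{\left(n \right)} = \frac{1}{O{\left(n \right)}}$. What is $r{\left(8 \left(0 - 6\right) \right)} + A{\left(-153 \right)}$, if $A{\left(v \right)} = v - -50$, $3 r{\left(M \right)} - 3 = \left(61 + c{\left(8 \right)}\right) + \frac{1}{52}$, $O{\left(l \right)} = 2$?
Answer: $- \frac{12713}{156} \approx -81.494$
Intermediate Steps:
$c{\left(n \right)} = \frac{1}{2}$
$r{\left(M \right)} = \frac{3355}{156}$ ($r{\left(M \right)} = 1 + \frac{\left(61 + \frac{1}{2}\right) + \frac{1}{52}}{3} = 1 + \frac{\frac{123}{2} + \frac{1}{52}}{3} = 1 + \frac{1}{3} \cdot \frac{3199}{52} = 1 + \frac{3199}{156} = \frac{3355}{156}$)
$A{\left(v \right)} = 50 + v$ ($A{\left(v \right)} = v + 50 = 50 + v$)
$r{\left(8 \left(0 - 6\right) \right)} + A{\left(-153 \right)} = \frac{3355}{156} + \left(50 - 153\right) = \frac{3355}{156} - 103 = - \frac{12713}{156}$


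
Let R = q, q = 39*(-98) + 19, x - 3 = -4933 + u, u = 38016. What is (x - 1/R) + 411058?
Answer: 1689079633/3803 ≈ 4.4414e+5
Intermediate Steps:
x = 33086 (x = 3 + (-4933 + 38016) = 3 + 33083 = 33086)
q = -3803 (q = -3822 + 19 = -3803)
R = -3803
(x - 1/R) + 411058 = (33086 - 1/(-3803)) + 411058 = (33086 - 1*(-1/3803)) + 411058 = (33086 + 1/3803) + 411058 = 125826059/3803 + 411058 = 1689079633/3803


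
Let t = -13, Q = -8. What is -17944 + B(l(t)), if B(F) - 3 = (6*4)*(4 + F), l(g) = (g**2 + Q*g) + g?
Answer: -11605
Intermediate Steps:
l(g) = g**2 - 7*g (l(g) = (g**2 - 8*g) + g = g**2 - 7*g)
B(F) = 99 + 24*F (B(F) = 3 + (6*4)*(4 + F) = 3 + 24*(4 + F) = 3 + (96 + 24*F) = 99 + 24*F)
-17944 + B(l(t)) = -17944 + (99 + 24*(-13*(-7 - 13))) = -17944 + (99 + 24*(-13*(-20))) = -17944 + (99 + 24*260) = -17944 + (99 + 6240) = -17944 + 6339 = -11605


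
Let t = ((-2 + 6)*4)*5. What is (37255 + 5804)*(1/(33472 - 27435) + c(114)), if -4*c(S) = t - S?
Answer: 4419188229/12074 ≈ 3.6601e+5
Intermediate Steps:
t = 80 (t = (4*4)*5 = 16*5 = 80)
c(S) = -20 + S/4 (c(S) = -(80 - S)/4 = -20 + S/4)
(37255 + 5804)*(1/(33472 - 27435) + c(114)) = (37255 + 5804)*(1/(33472 - 27435) + (-20 + (¼)*114)) = 43059*(1/6037 + (-20 + 57/2)) = 43059*(1/6037 + 17/2) = 43059*(102631/12074) = 4419188229/12074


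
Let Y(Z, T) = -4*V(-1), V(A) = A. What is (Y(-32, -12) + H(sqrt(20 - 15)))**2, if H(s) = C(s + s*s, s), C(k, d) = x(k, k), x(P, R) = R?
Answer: 86 + 18*sqrt(5) ≈ 126.25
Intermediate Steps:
C(k, d) = k
H(s) = s + s**2 (H(s) = s + s*s = s + s**2)
Y(Z, T) = 4 (Y(Z, T) = -4*(-1) = 4)
(Y(-32, -12) + H(sqrt(20 - 15)))**2 = (4 + sqrt(20 - 15)*(1 + sqrt(20 - 15)))**2 = (4 + sqrt(5)*(1 + sqrt(5)))**2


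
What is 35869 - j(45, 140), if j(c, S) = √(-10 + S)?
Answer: 35869 - √130 ≈ 35858.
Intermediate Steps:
35869 - j(45, 140) = 35869 - √(-10 + 140) = 35869 - √130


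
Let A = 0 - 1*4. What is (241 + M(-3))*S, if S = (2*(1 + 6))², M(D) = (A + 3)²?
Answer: 47432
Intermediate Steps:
A = -4 (A = 0 - 4 = -4)
M(D) = 1 (M(D) = (-4 + 3)² = (-1)² = 1)
S = 196 (S = (2*7)² = 14² = 196)
(241 + M(-3))*S = (241 + 1)*196 = 242*196 = 47432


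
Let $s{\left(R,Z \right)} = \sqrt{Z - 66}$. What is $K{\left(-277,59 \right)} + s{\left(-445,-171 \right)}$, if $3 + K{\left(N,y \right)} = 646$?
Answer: $643 + i \sqrt{237} \approx 643.0 + 15.395 i$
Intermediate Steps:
$K{\left(N,y \right)} = 643$ ($K{\left(N,y \right)} = -3 + 646 = 643$)
$s{\left(R,Z \right)} = \sqrt{-66 + Z}$ ($s{\left(R,Z \right)} = \sqrt{Z + \left(-73 + 7\right)} = \sqrt{Z - 66} = \sqrt{-66 + Z}$)
$K{\left(-277,59 \right)} + s{\left(-445,-171 \right)} = 643 + \sqrt{-66 - 171} = 643 + \sqrt{-237} = 643 + i \sqrt{237}$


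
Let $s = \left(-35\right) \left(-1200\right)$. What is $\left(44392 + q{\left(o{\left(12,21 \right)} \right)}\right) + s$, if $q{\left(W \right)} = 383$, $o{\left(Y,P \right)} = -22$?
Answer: $86775$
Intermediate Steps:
$s = 42000$
$\left(44392 + q{\left(o{\left(12,21 \right)} \right)}\right) + s = \left(44392 + 383\right) + 42000 = 44775 + 42000 = 86775$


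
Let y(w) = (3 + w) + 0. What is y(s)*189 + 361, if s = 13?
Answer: 3385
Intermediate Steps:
y(w) = 3 + w
y(s)*189 + 361 = (3 + 13)*189 + 361 = 16*189 + 361 = 3024 + 361 = 3385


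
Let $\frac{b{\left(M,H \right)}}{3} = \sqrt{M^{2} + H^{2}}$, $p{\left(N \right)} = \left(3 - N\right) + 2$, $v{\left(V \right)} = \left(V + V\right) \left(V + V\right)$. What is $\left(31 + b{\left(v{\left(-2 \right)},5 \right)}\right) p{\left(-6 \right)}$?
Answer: $341 + 33 \sqrt{281} \approx 894.18$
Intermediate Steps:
$v{\left(V \right)} = 4 V^{2}$ ($v{\left(V \right)} = 2 V 2 V = 4 V^{2}$)
$p{\left(N \right)} = 5 - N$
$b{\left(M,H \right)} = 3 \sqrt{H^{2} + M^{2}}$ ($b{\left(M,H \right)} = 3 \sqrt{M^{2} + H^{2}} = 3 \sqrt{H^{2} + M^{2}}$)
$\left(31 + b{\left(v{\left(-2 \right)},5 \right)}\right) p{\left(-6 \right)} = \left(31 + 3 \sqrt{5^{2} + \left(4 \left(-2\right)^{2}\right)^{2}}\right) \left(5 - -6\right) = \left(31 + 3 \sqrt{25 + \left(4 \cdot 4\right)^{2}}\right) \left(5 + 6\right) = \left(31 + 3 \sqrt{25 + 16^{2}}\right) 11 = \left(31 + 3 \sqrt{25 + 256}\right) 11 = \left(31 + 3 \sqrt{281}\right) 11 = 341 + 33 \sqrt{281}$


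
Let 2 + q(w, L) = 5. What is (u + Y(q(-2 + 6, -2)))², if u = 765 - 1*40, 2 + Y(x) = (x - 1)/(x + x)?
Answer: 4708900/9 ≈ 5.2321e+5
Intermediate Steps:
q(w, L) = 3 (q(w, L) = -2 + 5 = 3)
Y(x) = -2 + (-1 + x)/(2*x) (Y(x) = -2 + (x - 1)/(x + x) = -2 + (-1 + x)/((2*x)) = -2 + (-1 + x)*(1/(2*x)) = -2 + (-1 + x)/(2*x))
u = 725 (u = 765 - 40 = 725)
(u + Y(q(-2 + 6, -2)))² = (725 + (½)*(-1 - 3*3)/3)² = (725 + (½)*(⅓)*(-1 - 9))² = (725 + (½)*(⅓)*(-10))² = (725 - 5/3)² = (2170/3)² = 4708900/9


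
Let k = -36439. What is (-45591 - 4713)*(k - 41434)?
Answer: 3917323392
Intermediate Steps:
(-45591 - 4713)*(k - 41434) = (-45591 - 4713)*(-36439 - 41434) = -50304*(-77873) = 3917323392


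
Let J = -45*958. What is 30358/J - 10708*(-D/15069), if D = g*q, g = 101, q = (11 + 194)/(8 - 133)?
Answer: -64100427421/541353825 ≈ -118.41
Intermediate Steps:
q = -41/25 (q = 205/(-125) = 205*(-1/125) = -41/25 ≈ -1.6400)
J = -43110
D = -4141/25 (D = 101*(-41/25) = -4141/25 ≈ -165.64)
30358/J - 10708*(-D/15069) = 30358/(-43110) - 10708/((-15069/(-4141/25))) = 30358*(-1/43110) - 10708/((-15069*(-25/4141))) = -15179/21555 - 10708/376725/4141 = -15179/21555 - 10708*4141/376725 = -15179/21555 - 44341828/376725 = -64100427421/541353825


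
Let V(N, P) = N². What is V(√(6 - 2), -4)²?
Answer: 16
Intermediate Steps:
V(√(6 - 2), -4)² = ((√(6 - 2))²)² = ((√4)²)² = (2²)² = 4² = 16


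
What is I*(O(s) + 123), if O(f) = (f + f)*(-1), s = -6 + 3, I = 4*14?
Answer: 7224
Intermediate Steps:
I = 56
s = -3
O(f) = -2*f (O(f) = (2*f)*(-1) = -2*f)
I*(O(s) + 123) = 56*(-2*(-3) + 123) = 56*(6 + 123) = 56*129 = 7224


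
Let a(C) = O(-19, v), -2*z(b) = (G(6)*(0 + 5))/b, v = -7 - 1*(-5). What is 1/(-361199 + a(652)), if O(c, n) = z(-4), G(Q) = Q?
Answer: -4/1444781 ≈ -2.7686e-6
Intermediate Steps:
v = -2 (v = -7 + 5 = -2)
z(b) = -15/b (z(b) = -6*(0 + 5)/(2*b) = -6*5/(2*b) = -15/b)
O(c, n) = 15/4 (O(c, n) = -15/(-4) = -15*(-1/4) = 15/4)
a(C) = 15/4
1/(-361199 + a(652)) = 1/(-361199 + 15/4) = 1/(-1444781/4) = -4/1444781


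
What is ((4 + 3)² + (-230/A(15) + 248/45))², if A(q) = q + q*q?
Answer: 371679841/129600 ≈ 2867.9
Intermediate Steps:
A(q) = q + q²
((4 + 3)² + (-230/A(15) + 248/45))² = ((4 + 3)² + (-230*1/(15*(1 + 15)) + 248/45))² = (7² + (-230/(15*16) + 248*(1/45)))² = (49 + (-230/240 + 248/45))² = (49 + (-230*1/240 + 248/45))² = (49 + (-23/24 + 248/45))² = (49 + 1639/360)² = (19279/360)² = 371679841/129600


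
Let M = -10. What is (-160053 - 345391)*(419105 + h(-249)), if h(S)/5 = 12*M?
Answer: -211530841220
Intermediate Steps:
h(S) = -600 (h(S) = 5*(12*(-10)) = 5*(-120) = -600)
(-160053 - 345391)*(419105 + h(-249)) = (-160053 - 345391)*(419105 - 600) = -505444*418505 = -211530841220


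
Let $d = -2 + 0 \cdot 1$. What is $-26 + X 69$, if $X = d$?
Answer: $-164$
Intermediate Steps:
$d = -2$ ($d = -2 + 0 = -2$)
$X = -2$
$-26 + X 69 = -26 - 138 = -164$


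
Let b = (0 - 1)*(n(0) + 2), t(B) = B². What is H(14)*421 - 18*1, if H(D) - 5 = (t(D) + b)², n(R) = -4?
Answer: 16506971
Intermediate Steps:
b = 2 (b = (0 - 1)*(-4 + 2) = -1*(-2) = 2)
H(D) = 5 + (2 + D²)² (H(D) = 5 + (D² + 2)² = 5 + (2 + D²)²)
H(14)*421 - 18*1 = (5 + (2 + 14²)²)*421 - 18*1 = (5 + (2 + 196)²)*421 - 18 = (5 + 198²)*421 - 18 = (5 + 39204)*421 - 18 = 39209*421 - 18 = 16506989 - 18 = 16506971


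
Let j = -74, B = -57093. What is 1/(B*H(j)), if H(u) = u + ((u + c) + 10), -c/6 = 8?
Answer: 1/10619298 ≈ 9.4168e-8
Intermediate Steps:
c = -48 (c = -6*8 = -48)
H(u) = -38 + 2*u (H(u) = u + ((u - 48) + 10) = u + ((-48 + u) + 10) = u + (-38 + u) = -38 + 2*u)
1/(B*H(j)) = 1/((-57093)*(-38 + 2*(-74))) = -1/(57093*(-38 - 148)) = -1/57093/(-186) = -1/57093*(-1/186) = 1/10619298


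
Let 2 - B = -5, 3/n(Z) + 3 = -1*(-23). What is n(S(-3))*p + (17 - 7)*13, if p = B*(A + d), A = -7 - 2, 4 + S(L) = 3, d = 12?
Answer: 2663/20 ≈ 133.15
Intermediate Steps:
S(L) = -1 (S(L) = -4 + 3 = -1)
A = -9
n(Z) = 3/20 (n(Z) = 3/(-3 - 1*(-23)) = 3/(-3 + 23) = 3/20)
B = 7 (B = 2 - 1*(-5) = 2 + 5 = 7)
p = 21 (p = 7*(-9 + 12) = 7*3 = 21)
n(S(-3))*p + (17 - 7)*13 = (3/20)*21 + (17 - 7)*13 = 63/20 + 10*13 = 63/20 + 130 = 2663/20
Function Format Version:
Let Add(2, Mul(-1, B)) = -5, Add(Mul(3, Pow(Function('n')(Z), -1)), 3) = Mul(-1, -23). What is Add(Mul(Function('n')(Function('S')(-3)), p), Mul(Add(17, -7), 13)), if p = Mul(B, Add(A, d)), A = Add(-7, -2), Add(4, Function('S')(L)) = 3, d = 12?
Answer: Rational(2663, 20) ≈ 133.15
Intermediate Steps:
Function('S')(L) = -1 (Function('S')(L) = Add(-4, 3) = -1)
A = -9
Function('n')(Z) = Rational(3, 20) (Function('n')(Z) = Mul(3, Pow(Add(-3, Mul(-1, -23)), -1)) = Mul(3, Pow(Add(-3, 23), -1)) = Mul(3, Pow(20, -1)) = Mul(3, Rational(1, 20)) = Rational(3, 20))
B = 7 (B = Add(2, Mul(-1, -5)) = Add(2, 5) = 7)
p = 21 (p = Mul(7, Add(-9, 12)) = Mul(7, 3) = 21)
Add(Mul(Function('n')(Function('S')(-3)), p), Mul(Add(17, -7), 13)) = Add(Mul(Rational(3, 20), 21), Mul(Add(17, -7), 13)) = Add(Rational(63, 20), Mul(10, 13)) = Add(Rational(63, 20), 130) = Rational(2663, 20)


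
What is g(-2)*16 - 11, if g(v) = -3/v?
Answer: 13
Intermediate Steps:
g(-2)*16 - 11 = -3/(-2)*16 - 11 = -3*(-1/2)*16 - 11 = (3/2)*16 - 11 = 24 - 11 = 13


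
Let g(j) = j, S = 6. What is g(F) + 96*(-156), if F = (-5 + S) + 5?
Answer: -14970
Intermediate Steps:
F = 6 (F = (-5 + 6) + 5 = 1 + 5 = 6)
g(F) + 96*(-156) = 6 + 96*(-156) = 6 - 14976 = -14970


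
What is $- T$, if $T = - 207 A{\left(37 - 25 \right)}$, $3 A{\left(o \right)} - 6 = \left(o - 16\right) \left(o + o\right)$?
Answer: $-6210$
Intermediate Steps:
$A{\left(o \right)} = 2 + \frac{2 o \left(-16 + o\right)}{3}$ ($A{\left(o \right)} = 2 + \frac{\left(o - 16\right) \left(o + o\right)}{3} = 2 + \frac{\left(-16 + o\right) 2 o}{3} = 2 + \frac{2 o \left(-16 + o\right)}{3}$)
$T = 6210$ ($T = - 207 \left(2 - \frac{32 \left(37 - 25\right)}{3} + \frac{2 \left(37 - 25\right)^{2}}{3}\right) = - 207 \left(2 - 128 + \frac{2 \cdot 12^{2}}{3}\right) = - 207 \left(2 - 128 + \frac{2}{3} \cdot 144\right) = - 207 \left(2 - 128 + 96\right) = \left(-207\right) \left(-30\right) = 6210$)
$- T = \left(-1\right) 6210 = -6210$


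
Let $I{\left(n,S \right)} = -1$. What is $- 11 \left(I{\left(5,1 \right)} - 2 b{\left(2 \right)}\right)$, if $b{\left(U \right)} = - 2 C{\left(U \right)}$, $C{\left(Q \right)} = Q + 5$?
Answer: $-297$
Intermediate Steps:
$C{\left(Q \right)} = 5 + Q$
$b{\left(U \right)} = -10 - 2 U$ ($b{\left(U \right)} = - 2 \left(5 + U\right) = -10 - 2 U$)
$- 11 \left(I{\left(5,1 \right)} - 2 b{\left(2 \right)}\right) = - 11 \left(-1 - 2 \left(-10 - 4\right)\right) = - 11 \left(-1 - -28\right) = - 11 \left(-1 + 28\right) = \left(-11\right) 27 = -297$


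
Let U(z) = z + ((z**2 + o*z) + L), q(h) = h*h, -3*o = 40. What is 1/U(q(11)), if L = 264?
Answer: 3/40238 ≈ 7.4556e-5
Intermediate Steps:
o = -40/3 (o = -1/3*40 = -40/3 ≈ -13.333)
q(h) = h**2
U(z) = 264 + z**2 - 37*z/3 (U(z) = z + ((z**2 - 40*z/3) + 264) = z + (264 + z**2 - 40*z/3) = 264 + z**2 - 37*z/3)
1/U(q(11)) = 1/(264 + (11**2)**2 - 37/3*11**2) = 1/(264 + 121**2 - 37/3*121) = 1/(264 + 14641 - 4477/3) = 1/(40238/3) = 3/40238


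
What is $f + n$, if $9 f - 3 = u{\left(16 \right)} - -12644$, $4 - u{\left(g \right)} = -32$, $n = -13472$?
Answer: $- \frac{108565}{9} \approx -12063.0$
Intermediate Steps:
$u{\left(g \right)} = 36$ ($u{\left(g \right)} = 4 - -32 = 4 + 32 = 36$)
$f = \frac{12683}{9}$ ($f = \frac{1}{3} + \frac{36 - -12644}{9} = \frac{1}{3} + \frac{36 + 12644}{9} = \frac{1}{3} + \frac{1}{9} \cdot 12680 = \frac{1}{3} + \frac{12680}{9} = \frac{12683}{9} \approx 1409.2$)
$f + n = \frac{12683}{9} - 13472 = - \frac{108565}{9}$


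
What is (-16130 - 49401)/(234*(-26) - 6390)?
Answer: 65531/12474 ≈ 5.2534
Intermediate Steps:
(-16130 - 49401)/(234*(-26) - 6390) = -65531/(-6084 - 6390) = -65531/(-12474) = -65531*(-1/12474) = 65531/12474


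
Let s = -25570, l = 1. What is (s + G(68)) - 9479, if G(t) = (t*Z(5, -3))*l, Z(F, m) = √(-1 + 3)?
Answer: -35049 + 68*√2 ≈ -34953.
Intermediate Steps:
Z(F, m) = √2
G(t) = t*√2 (G(t) = (t*√2)*1 = t*√2)
(s + G(68)) - 9479 = (-25570 + 68*√2) - 9479 = -35049 + 68*√2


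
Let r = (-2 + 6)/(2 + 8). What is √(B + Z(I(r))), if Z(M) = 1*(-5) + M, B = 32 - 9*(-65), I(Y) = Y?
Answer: √15310/5 ≈ 24.747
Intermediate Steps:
r = ⅖ (r = 4/10 = 4*(⅒) = ⅖ ≈ 0.40000)
B = 617 (B = 32 + 585 = 617)
Z(M) = -5 + M
√(B + Z(I(r))) = √(617 + (-5 + ⅖)) = √(617 - 23/5) = √(3062/5) = √15310/5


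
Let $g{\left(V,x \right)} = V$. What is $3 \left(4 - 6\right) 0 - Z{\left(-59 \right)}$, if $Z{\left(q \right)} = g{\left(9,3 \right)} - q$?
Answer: $-68$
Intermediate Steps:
$Z{\left(q \right)} = 9 - q$
$3 \left(4 - 6\right) 0 - Z{\left(-59 \right)} = 3 \left(4 - 6\right) 0 - \left(9 - -59\right) = 3 \left(-2\right) 0 - \left(9 + 59\right) = \left(-6\right) 0 - 68 = 0 - 68 = -68$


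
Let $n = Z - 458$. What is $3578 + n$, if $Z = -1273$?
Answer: $1847$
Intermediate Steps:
$n = -1731$ ($n = -1273 - 458 = -1731$)
$3578 + n = 3578 - 1731 = 1847$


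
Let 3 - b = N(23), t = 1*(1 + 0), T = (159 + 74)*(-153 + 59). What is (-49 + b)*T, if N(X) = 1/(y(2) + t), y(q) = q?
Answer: 3044378/3 ≈ 1.0148e+6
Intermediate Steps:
T = -21902 (T = 233*(-94) = -21902)
t = 1 (t = 1*1 = 1)
N(X) = 1/3 (N(X) = 1/(2 + 1) = 1/3)
b = 8/3 (b = 3 - 1*1/3 = 3 - 1/3 = 8/3 ≈ 2.6667)
(-49 + b)*T = (-49 + 8/3)*(-21902) = -139/3*(-21902) = 3044378/3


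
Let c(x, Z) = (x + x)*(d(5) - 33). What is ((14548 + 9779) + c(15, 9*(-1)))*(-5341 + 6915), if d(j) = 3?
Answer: 36874098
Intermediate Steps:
c(x, Z) = -60*x (c(x, Z) = (x + x)*(3 - 33) = (2*x)*(-30) = -60*x)
((14548 + 9779) + c(15, 9*(-1)))*(-5341 + 6915) = ((14548 + 9779) - 60*15)*(-5341 + 6915) = (24327 - 900)*1574 = 23427*1574 = 36874098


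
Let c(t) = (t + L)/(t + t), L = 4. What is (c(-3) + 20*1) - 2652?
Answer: -15793/6 ≈ -2632.2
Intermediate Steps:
c(t) = (4 + t)/(2*t) (c(t) = (t + 4)/(t + t) = (4 + t)/((2*t)) = (4 + t)*(1/(2*t)) = (4 + t)/(2*t))
(c(-3) + 20*1) - 2652 = ((½)*(4 - 3)/(-3) + 20*1) - 2652 = ((½)*(-⅓)*1 + 20) - 2652 = (-⅙ + 20) - 2652 = 119/6 - 2652 = -15793/6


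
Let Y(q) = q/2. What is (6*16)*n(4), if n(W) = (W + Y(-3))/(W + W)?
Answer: 30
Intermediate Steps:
Y(q) = q/2 (Y(q) = q*(½) = q/2)
n(W) = (-3/2 + W)/(2*W) (n(W) = (W + (½)*(-3))/(W + W) = (W - 3/2)/((2*W)) = (-3/2 + W)*(1/(2*W)) = (-3/2 + W)/(2*W))
(6*16)*n(4) = (6*16)*((¼)*(-3 + 2*4)/4) = 96*((¼)*(¼)*(-3 + 8)) = 96*((¼)*(¼)*5) = 96*(5/16) = 30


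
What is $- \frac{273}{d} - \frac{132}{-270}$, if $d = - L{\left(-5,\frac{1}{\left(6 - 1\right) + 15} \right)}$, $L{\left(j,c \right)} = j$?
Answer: $- \frac{487}{9} \approx -54.111$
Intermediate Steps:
$d = 5$ ($d = \left(-1\right) \left(-5\right) = 5$)
$- \frac{273}{d} - \frac{132}{-270} = - \frac{273}{5} - \frac{132}{-270} = \left(-273\right) \frac{1}{5} - - \frac{22}{45} = - \frac{273}{5} + \frac{22}{45} = - \frac{487}{9}$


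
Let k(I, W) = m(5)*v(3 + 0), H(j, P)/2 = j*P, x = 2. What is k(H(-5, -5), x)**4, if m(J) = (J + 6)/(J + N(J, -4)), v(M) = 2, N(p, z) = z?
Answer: 234256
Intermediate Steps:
H(j, P) = 2*P*j (H(j, P) = 2*(j*P) = 2*(P*j) = 2*P*j)
m(J) = (6 + J)/(-4 + J) (m(J) = (J + 6)/(J - 4) = (6 + J)/(-4 + J))
k(I, W) = 22 (k(I, W) = ((6 + 5)/(-4 + 5))*2 = (11/1)*2 = (1*11)*2 = 11*2 = 22)
k(H(-5, -5), x)**4 = 22**4 = 234256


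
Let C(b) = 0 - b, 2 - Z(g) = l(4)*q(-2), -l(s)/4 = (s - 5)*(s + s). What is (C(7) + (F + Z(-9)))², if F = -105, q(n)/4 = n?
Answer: 21316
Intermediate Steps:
q(n) = 4*n
l(s) = -8*s*(-5 + s) (l(s) = -4*(s - 5)*(s + s) = -4*(-5 + s)*2*s = -8*s*(-5 + s))
Z(g) = 258 (Z(g) = 2 - 8*4*(5 - 1*4)*4*(-2) = 2 - 8*4*(5 - 4)*(-8) = 2 - 8*4*1*(-8) = 2 - 32*(-8) = 2 - 1*(-256) = 2 + 256 = 258)
C(b) = -b
(C(7) + (F + Z(-9)))² = (-1*7 + (-105 + 258))² = (-7 + 153)² = 146² = 21316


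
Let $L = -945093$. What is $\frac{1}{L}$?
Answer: $- \frac{1}{945093} \approx -1.0581 \cdot 10^{-6}$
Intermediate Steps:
$\frac{1}{L} = \frac{1}{-945093} = - \frac{1}{945093}$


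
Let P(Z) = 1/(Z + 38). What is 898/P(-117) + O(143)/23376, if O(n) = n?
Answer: -1658340049/23376 ≈ -70942.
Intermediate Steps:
P(Z) = 1/(38 + Z)
898/P(-117) + O(143)/23376 = 898/(1/(38 - 117)) + 143/23376 = 898/(1/(-79)) + 143*(1/23376) = 898/(-1/79) + 143/23376 = 898*(-79) + 143/23376 = -70942 + 143/23376 = -1658340049/23376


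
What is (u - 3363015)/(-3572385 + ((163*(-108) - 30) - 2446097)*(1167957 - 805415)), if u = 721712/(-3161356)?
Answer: 2657922092513/705938331936632993 ≈ 3.7651e-6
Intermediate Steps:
u = -180428/790339 (u = 721712*(-1/3161356) = -180428/790339 ≈ -0.22829)
(u - 3363015)/(-3572385 + ((163*(-108) - 30) - 2446097)*(1167957 - 805415)) = (-180428/790339 - 3363015)/(-3572385 + ((163*(-108) - 30) - 2446097)*(1167957 - 805415)) = -2657922092513/(790339*(-3572385 + ((-17604 - 30) - 2446097)*362542)) = -2657922092513/(790339*(-3572385 + (-17634 - 2446097)*362542)) = -2657922092513/(790339*(-3572385 - 2463731*362542)) = -2657922092513/(790339*(-3572385 - 893205964202)) = -2657922092513/790339/(-893209536587) = -2657922092513/790339*(-1/893209536587) = 2657922092513/705938331936632993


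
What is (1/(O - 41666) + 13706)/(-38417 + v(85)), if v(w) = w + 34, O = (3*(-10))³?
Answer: -313712065/876590156 ≈ -0.35788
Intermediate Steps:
O = -27000 (O = (-30)³ = -27000)
v(w) = 34 + w
(1/(O - 41666) + 13706)/(-38417 + v(85)) = (1/(-27000 - 41666) + 13706)/(-38417 + (34 + 85)) = (1/(-68666) + 13706)/(-38417 + 119) = (-1/68666 + 13706)/(-38298) = (941136195/68666)*(-1/38298) = -313712065/876590156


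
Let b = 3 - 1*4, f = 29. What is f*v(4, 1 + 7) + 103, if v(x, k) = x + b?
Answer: 190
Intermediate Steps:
b = -1 (b = 3 - 4 = -1)
v(x, k) = -1 + x (v(x, k) = x - 1 = -1 + x)
f*v(4, 1 + 7) + 103 = 29*(-1 + 4) + 103 = 29*3 + 103 = 87 + 103 = 190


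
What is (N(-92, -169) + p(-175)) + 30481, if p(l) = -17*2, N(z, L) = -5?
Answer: 30442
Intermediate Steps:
p(l) = -34
(N(-92, -169) + p(-175)) + 30481 = (-5 - 34) + 30481 = -39 + 30481 = 30442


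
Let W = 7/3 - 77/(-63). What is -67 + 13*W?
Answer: -187/9 ≈ -20.778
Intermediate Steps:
W = 32/9 (W = 7*(⅓) - 77*(-1/63) = 7/3 + 11/9 = 32/9 ≈ 3.5556)
-67 + 13*W = -67 + 13*(32/9) = -67 + 416/9 = -187/9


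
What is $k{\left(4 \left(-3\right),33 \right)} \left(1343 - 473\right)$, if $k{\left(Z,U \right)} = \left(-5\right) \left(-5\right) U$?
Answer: $717750$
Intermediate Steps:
$k{\left(Z,U \right)} = 25 U$
$k{\left(4 \left(-3\right),33 \right)} \left(1343 - 473\right) = 25 \cdot 33 \left(1343 - 473\right) = 825 \cdot 870 = 717750$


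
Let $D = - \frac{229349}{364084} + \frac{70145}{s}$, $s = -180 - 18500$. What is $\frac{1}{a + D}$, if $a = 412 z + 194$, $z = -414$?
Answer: $- \frac{340054456}{57937929032119} \approx -5.8693 \cdot 10^{-6}$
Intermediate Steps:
$s = -18680$ ($s = -180 - 18500 = -18680$)
$a = -170374$ ($a = 412 \left(-414\right) + 194 = -170568 + 194 = -170374$)
$D = - \frac{1491145575}{340054456}$ ($D = - \frac{229349}{364084} + \frac{70145}{-18680} = \left(-229349\right) \frac{1}{364084} + 70145 \left(- \frac{1}{18680}\right) = - \frac{229349}{364084} - \frac{14029}{3736} = - \frac{1491145575}{340054456} \approx -4.385$)
$\frac{1}{a + D} = \frac{1}{-170374 - \frac{1491145575}{340054456}} = \frac{1}{- \frac{57937929032119}{340054456}} = - \frac{340054456}{57937929032119}$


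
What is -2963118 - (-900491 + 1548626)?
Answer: -3611253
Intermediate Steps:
-2963118 - (-900491 + 1548626) = -2963118 - 1*648135 = -2963118 - 648135 = -3611253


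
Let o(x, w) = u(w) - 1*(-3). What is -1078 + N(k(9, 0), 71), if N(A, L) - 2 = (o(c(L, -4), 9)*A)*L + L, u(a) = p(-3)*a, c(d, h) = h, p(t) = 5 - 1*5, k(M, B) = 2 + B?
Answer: -579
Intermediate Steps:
p(t) = 0 (p(t) = 5 - 5 = 0)
u(a) = 0 (u(a) = 0*a = 0)
o(x, w) = 3 (o(x, w) = 0 - 1*(-3) = 0 + 3 = 3)
N(A, L) = 2 + L + 3*A*L (N(A, L) = 2 + ((3*A)*L + L) = 2 + (3*A*L + L) = 2 + (L + 3*A*L) = 2 + L + 3*A*L)
-1078 + N(k(9, 0), 71) = -1078 + (2 + 71 + 3*(2 + 0)*71) = -1078 + (2 + 71 + 3*2*71) = -1078 + (2 + 71 + 426) = -1078 + 499 = -579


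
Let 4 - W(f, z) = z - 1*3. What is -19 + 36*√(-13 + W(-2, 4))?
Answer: -19 + 36*I*√10 ≈ -19.0 + 113.84*I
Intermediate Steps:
W(f, z) = 7 - z (W(f, z) = 4 - (z - 1*3) = 4 - (z - 3) = 4 - (-3 + z) = 4 + (3 - z) = 7 - z)
-19 + 36*√(-13 + W(-2, 4)) = -19 + 36*√(-13 + (7 - 1*4)) = -19 + 36*√(-13 + (7 - 4)) = -19 + 36*√(-13 + 3) = -19 + 36*√(-10) = -19 + 36*(I*√10) = -19 + 36*I*√10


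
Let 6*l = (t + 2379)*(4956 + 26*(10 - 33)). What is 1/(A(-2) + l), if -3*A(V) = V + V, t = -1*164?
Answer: 3/4826489 ≈ 6.2157e-7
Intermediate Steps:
t = -164
A(V) = -2*V/3 (A(V) = -(V + V)/3 = -2*V/3)
l = 4826485/3 (l = ((-164 + 2379)*(4956 + 26*(10 - 33)))/6 = (2215*(4956 + 26*(-23)))/6 = (2215*(4956 - 598))/6 = (2215*4358)/6 = (⅙)*9652970 = 4826485/3 ≈ 1.6088e+6)
1/(A(-2) + l) = 1/(-⅔*(-2) + 4826485/3) = 1/(4/3 + 4826485/3) = 1/(4826489/3) = 3/4826489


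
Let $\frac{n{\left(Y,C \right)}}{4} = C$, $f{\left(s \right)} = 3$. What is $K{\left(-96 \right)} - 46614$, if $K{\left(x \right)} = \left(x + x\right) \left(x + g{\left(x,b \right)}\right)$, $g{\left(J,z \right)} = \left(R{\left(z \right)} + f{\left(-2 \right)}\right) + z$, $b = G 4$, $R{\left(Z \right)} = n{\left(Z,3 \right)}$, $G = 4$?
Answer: $-34134$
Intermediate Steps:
$n{\left(Y,C \right)} = 4 C$
$R{\left(Z \right)} = 12$ ($R{\left(Z \right)} = 4 \cdot 3 = 12$)
$b = 16$ ($b = 4 \cdot 4 = 16$)
$g{\left(J,z \right)} = 15 + z$ ($g{\left(J,z \right)} = \left(12 + 3\right) + z = 15 + z$)
$K{\left(x \right)} = 2 x \left(31 + x\right)$ ($K{\left(x \right)} = \left(x + x\right) \left(x + \left(15 + 16\right)\right) = 2 x \left(x + 31\right) = 2 x \left(31 + x\right)$)
$K{\left(-96 \right)} - 46614 = 2 \left(-96\right) \left(31 - 96\right) - 46614 = 2 \left(-96\right) \left(-65\right) - 46614 = 12480 - 46614 = -34134$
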